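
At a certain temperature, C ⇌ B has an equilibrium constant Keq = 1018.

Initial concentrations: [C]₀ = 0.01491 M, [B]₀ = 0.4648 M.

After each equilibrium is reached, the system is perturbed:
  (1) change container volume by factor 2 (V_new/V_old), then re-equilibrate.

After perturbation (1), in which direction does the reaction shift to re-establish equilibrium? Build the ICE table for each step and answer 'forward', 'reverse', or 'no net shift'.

Direction: no net shift

Q₀ = 31.17 vs Keq = 1018 ⇒ Q<K, forward
Step 1:
                  C         B
  init      0.01491    0.4648
  Δ        -0.01444   0.01444
  eq      4.7077e-04    0.4792
  solve Keq expr → x = 0.01444; check Q = 1018
Then change container volume by factor 2 (V_new/V_old).
Step 2:
                  C         B
  init    2.3538e-04    0.2396
  Δ               0         0
  eq      2.3538e-04    0.2396
  solve Keq expr → x = 0; check Q = 1018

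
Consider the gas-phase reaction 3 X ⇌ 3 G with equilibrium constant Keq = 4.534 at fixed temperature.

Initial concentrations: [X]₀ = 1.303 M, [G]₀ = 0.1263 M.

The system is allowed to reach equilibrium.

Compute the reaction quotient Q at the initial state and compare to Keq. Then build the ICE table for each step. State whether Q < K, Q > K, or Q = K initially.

Q₀ = 9.1070e-04 vs Keq = 4.534 ⇒ Q<K, forward
Step 1:
                  X         G
  I           1.303    0.1263
  C         -0.7647    0.7647
  E          0.5383     0.891
  solve Keq expr → x = 0.2549; check Q = 4.534

Q₀ = 9.1070e-04; Q < K (proceeds forward)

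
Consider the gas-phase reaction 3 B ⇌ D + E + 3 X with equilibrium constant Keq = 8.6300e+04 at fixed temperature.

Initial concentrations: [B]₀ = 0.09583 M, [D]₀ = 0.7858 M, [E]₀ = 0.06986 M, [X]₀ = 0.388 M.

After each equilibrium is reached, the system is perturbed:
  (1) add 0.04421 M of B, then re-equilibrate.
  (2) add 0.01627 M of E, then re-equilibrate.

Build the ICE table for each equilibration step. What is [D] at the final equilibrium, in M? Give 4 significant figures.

Q₀ = 3.644 vs Keq = 8.6300e+04 ⇒ Q<K, forward
Step 1:
                   B          D          E          X
  init       0.09583     0.7858    0.06986      0.388
  Δ         -0.09112    0.03037    0.03037    0.09112
  eq        0.004707     0.8162     0.1002     0.4791
  solve Keq expr → x = 0.03037; check Q = 8.6300e+04
Then add 0.04421 M of B.
Step 2:
                   B          D          E          X
  init       0.04892     0.8162     0.1002     0.4791
  Δ         -0.04351     0.0145     0.0145    0.04351
  eq        0.005402     0.8307     0.1147     0.5226
  solve Keq expr → x = 0.0145; check Q = 8.6300e+04
Then add 0.01627 M of E.
Step 3:
                   B          D          E          X
  init      0.005402     0.8307      0.131     0.5226
  Δ       2.4022e-04 -8.0074e-05 -8.0074e-05 -2.4022e-04
  eq        0.005643     0.8306     0.1309     0.5224
  solve Keq expr → x = -8.0074e-05; check Q = 8.6300e+04

[D]_eq = 0.8306 M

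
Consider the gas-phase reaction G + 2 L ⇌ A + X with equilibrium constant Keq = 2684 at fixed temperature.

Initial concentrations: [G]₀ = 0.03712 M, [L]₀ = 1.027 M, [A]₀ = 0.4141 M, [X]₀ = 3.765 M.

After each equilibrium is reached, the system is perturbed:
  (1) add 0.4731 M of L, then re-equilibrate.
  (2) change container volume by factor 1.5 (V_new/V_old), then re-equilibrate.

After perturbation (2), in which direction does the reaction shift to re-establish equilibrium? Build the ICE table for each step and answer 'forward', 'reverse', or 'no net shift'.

Q₀ = 39.82 vs Keq = 2684 ⇒ Q<K, forward
Step 1:
                  G         L         A         X
  Initial   0.03712     1.027    0.4141     3.765
  Change   -0.03642  -0.07284   0.03642   0.03642
  Equil   7.0086e-04    0.9542    0.4505     3.801
  solve Keq expr → x = 0.03642; check Q = 2684
Then add 0.4731 M of L.
Step 2:
                  G         L         A         X
  Initial 7.0086e-04     1.427    0.4505     3.801
  Change  -3.8699e-04 -7.7397e-04 3.8699e-04 3.8699e-04
  Equil   3.1388e-04     1.426    0.4509     3.802
  solve Keq expr → x = 3.8699e-04; check Q = 2684
Then change container volume by factor 1.5 (V_new/V_old).
Step 3:
                  G         L         A         X
  Initial 2.0925e-04     0.951    0.3006     2.535
  Change  1.0437e-04 2.0873e-04 -1.0437e-04 -1.0437e-04
  Equil   3.1362e-04    0.9512    0.3005     2.534
  solve Keq expr → x = -1.0437e-04; check Q = 2684

Direction: reverse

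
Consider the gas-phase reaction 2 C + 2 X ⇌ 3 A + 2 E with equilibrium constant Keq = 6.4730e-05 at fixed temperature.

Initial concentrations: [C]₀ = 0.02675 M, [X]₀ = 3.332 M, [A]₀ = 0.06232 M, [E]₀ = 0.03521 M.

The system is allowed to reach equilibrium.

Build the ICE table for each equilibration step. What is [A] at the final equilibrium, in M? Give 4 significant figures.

Q₀ = 3.7771e-05 vs Keq = 6.4730e-05 ⇒ Q<K, forward
Step 1:
                    C           X           A           E
  I           0.02675       3.332     0.06232     0.03521
  C         -0.002639   -0.002639    0.003959    0.002639
  E           0.02411       3.329     0.06628     0.03785
  solve Keq expr → x = 0.00132; check Q = 6.4730e-05

[A]_eq = 0.06628 M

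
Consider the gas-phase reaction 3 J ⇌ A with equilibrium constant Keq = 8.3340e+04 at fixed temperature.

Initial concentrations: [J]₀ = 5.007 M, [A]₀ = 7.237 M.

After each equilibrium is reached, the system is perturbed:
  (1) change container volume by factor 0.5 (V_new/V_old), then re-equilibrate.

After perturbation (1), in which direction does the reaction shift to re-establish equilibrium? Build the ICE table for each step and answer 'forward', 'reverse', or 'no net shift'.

Q₀ = 0.05765 vs Keq = 8.3340e+04 ⇒ Q<K, forward
Step 1:
                   J          A
  I            5.007      7.237
  C            -4.96      1.653
  E          0.04743       8.89
  solve Keq expr → x = 1.653; check Q = 8.3340e+04
Then change container volume by factor 0.5 (V_new/V_old).
Step 2:
                   J          A
  I          0.09485      17.78
  C         -0.03509     0.0117
  E          0.05977      17.79
  solve Keq expr → x = 0.0117; check Q = 8.3340e+04

Direction: forward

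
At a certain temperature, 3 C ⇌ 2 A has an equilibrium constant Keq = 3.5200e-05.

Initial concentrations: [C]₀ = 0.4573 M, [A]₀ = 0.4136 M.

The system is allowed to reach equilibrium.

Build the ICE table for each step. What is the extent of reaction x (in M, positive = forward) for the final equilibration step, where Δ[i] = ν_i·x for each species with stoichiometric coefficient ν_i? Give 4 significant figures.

x = -0.2035 M

Q₀ = 1.789 vs Keq = 3.5200e-05 ⇒ Q>K, reverse
Step 1:
                   C          A
  init        0.4573     0.4136
  Δ           0.6106    -0.4071
  eq           1.068   0.006547
  solve Keq expr → x = -0.2035; check Q = 3.5200e-05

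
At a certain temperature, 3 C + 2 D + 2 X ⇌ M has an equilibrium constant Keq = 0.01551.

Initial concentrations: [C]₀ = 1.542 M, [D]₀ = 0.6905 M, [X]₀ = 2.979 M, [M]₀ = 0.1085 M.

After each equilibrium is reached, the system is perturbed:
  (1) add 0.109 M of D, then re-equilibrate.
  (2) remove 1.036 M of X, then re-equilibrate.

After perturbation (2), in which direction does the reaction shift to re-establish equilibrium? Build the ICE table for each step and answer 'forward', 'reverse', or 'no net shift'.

Q₀ = 0.006994 vs Keq = 0.01551 ⇒ Q<K, forward
Step 1:
                   C          D          X          M
  init         1.542     0.6905      2.979     0.1085
  Δ          -0.1113   -0.07418   -0.07418    0.03709
  eq           1.431     0.6163      2.905     0.1456
  solve Keq expr → x = 0.03709; check Q = 0.01551
Then add 0.109 M of D.
Step 2:
                   C          D          X          M
  init         1.431     0.7253      2.905     0.1456
  Δ         -0.04901   -0.03267   -0.03267    0.01634
  eq           1.382     0.6926      2.872     0.1619
  solve Keq expr → x = 0.01634; check Q = 0.01551
Then remove 1.036 M of X.
Step 3:
                   C          D          X          M
  init         1.382     0.6926      1.836     0.1619
  Δ            0.128    0.08533    0.08533   -0.04266
  eq            1.51      0.778      1.921     0.1193
  solve Keq expr → x = -0.04266; check Q = 0.01551

Direction: reverse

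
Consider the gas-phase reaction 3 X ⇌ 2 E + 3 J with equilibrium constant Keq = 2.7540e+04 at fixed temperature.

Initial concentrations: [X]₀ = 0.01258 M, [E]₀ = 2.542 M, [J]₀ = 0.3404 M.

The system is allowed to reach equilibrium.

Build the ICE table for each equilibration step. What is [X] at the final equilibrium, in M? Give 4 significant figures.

[X]_eq = 0.02048 M

Q₀ = 1.2802e+05 vs Keq = 2.7540e+04 ⇒ Q>K, reverse
Step 1:
                    X           E           J
  I           0.01258       2.542      0.3404
  C            0.0079   -0.005266     -0.0079
  E           0.02048       2.537      0.3325
  solve Keq expr → x = -0.002633; check Q = 2.7540e+04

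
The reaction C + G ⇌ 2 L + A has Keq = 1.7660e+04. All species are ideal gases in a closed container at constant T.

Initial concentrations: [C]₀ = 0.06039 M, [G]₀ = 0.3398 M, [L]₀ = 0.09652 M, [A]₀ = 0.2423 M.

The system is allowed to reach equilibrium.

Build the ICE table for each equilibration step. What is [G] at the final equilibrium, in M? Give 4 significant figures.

Q₀ = 0.11 vs Keq = 1.7660e+04 ⇒ Q<K, forward
Step 1:
                    C           G           L           A
  init        0.06039      0.3398     0.09652      0.2423
  Δ          -0.06039    -0.06039      0.1208     0.06039
  eq       2.8964e-06      0.2794      0.2173      0.3027
  solve Keq expr → x = 0.06039; check Q = 1.7660e+04

[G]_eq = 0.2794 M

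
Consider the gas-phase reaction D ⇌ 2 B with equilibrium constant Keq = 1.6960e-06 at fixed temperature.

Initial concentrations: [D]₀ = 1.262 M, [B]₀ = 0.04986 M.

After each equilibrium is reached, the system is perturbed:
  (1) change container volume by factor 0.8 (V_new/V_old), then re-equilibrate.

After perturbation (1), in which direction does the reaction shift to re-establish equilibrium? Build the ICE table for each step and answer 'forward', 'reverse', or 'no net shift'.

Direction: reverse

Q₀ = 0.00197 vs Keq = 1.6960e-06 ⇒ Q>K, reverse
Step 1:
                   D          B
  I            1.262    0.04986
  C          0.02419   -0.04838
  E            1.286   0.001477
  solve Keq expr → x = -0.02419; check Q = 1.6960e-06
Then change container volume by factor 0.8 (V_new/V_old).
Step 2:
                   D          B
  I            1.608   0.001846
  C       9.7429e-05 -1.9486e-04
  E            1.608   0.001651
  solve Keq expr → x = -9.7429e-05; check Q = 1.6960e-06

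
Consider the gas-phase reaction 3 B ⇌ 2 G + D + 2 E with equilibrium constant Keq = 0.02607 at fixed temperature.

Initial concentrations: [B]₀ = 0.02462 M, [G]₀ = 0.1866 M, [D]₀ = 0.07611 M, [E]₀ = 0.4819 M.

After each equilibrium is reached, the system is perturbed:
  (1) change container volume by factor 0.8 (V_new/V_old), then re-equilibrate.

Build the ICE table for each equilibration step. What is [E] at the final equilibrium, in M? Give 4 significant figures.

[E]_eq = 0.4974 M

Q₀ = 41.24 vs Keq = 0.02607 ⇒ Q>K, reverse
Step 1:
                   B          G          D          E
  Initial    0.02462     0.1866    0.07611     0.4819
  Change      0.1162   -0.07747   -0.03873   -0.07747
  Equil       0.1408     0.1091    0.03738     0.4044
  solve Keq expr → x = -0.03873; check Q = 0.02607
Then change container volume by factor 0.8 (V_new/V_old).
Step 2:
                   B          G          D          E
  Initial      0.176     0.1364    0.04672     0.5055
  Change     0.01217  -0.008112  -0.004056  -0.008112
  Equil       0.1882     0.1283    0.04266     0.4974
  solve Keq expr → x = -0.004056; check Q = 0.02607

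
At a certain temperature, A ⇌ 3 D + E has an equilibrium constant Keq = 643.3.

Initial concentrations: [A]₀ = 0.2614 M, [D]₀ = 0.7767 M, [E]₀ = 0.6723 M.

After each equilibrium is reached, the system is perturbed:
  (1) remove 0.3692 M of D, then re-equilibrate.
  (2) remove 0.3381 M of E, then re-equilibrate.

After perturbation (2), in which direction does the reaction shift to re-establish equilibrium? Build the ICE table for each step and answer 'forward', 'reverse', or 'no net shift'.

Q₀ = 1.205 vs Keq = 643.3 ⇒ Q<K, forward
Step 1:
                    A           D           E
  Initial      0.2614      0.7767      0.6723
  Change      -0.2561      0.7682      0.2561
  Equil      0.005322       1.545      0.9284
  solve Keq expr → x = 0.2561; check Q = 643.3
Then remove 0.3692 M of D.
Step 2:
                    A           D           E
  Initial    0.005322       1.176      0.9284
  Change    -0.002916    0.008747    0.002916
  Equil      0.002406       1.184      0.9313
  solve Keq expr → x = 0.002916; check Q = 643.3
Then remove 0.3381 M of E.
Step 3:
                    A           D           E
  Initial    0.002406       1.184      0.5932
  Change  -8.6112e-04    0.002583  8.6112e-04
  Equil      0.001545       1.187      0.5941
  solve Keq expr → x = 8.6112e-04; check Q = 643.3

Direction: forward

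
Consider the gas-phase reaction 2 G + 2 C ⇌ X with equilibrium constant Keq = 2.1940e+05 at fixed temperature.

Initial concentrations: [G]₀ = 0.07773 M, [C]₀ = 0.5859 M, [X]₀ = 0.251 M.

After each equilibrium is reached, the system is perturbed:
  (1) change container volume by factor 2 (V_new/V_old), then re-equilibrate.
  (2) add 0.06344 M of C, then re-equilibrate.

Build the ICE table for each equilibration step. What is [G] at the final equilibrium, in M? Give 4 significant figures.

[G]_eq = 0.002528 M

Q₀ = 121 vs Keq = 2.1940e+05 ⇒ Q<K, forward
Step 1:
                  G         C         X
  I         0.07773    0.5859     0.251
  C        -0.07548  -0.07548   0.03774
  E        0.002248    0.5104    0.2887
  solve Keq expr → x = 0.03774; check Q = 2.1940e+05
Then change container volume by factor 2 (V_new/V_old).
Step 2:
                  G         C         X
  I        0.001124    0.2552    0.1444
  C        0.002019  0.002019 -0.001009
  E        0.003143    0.2572    0.1434
  solve Keq expr → x = -0.001009; check Q = 2.1940e+05
Then add 0.06344 M of C.
Step 3:
                  G         C         X
  I        0.003143    0.3207    0.1434
  C       -6.1417e-04 -6.1417e-04 3.0708e-04
  E        0.002528    0.3201    0.1437
  solve Keq expr → x = 3.0708e-04; check Q = 2.1940e+05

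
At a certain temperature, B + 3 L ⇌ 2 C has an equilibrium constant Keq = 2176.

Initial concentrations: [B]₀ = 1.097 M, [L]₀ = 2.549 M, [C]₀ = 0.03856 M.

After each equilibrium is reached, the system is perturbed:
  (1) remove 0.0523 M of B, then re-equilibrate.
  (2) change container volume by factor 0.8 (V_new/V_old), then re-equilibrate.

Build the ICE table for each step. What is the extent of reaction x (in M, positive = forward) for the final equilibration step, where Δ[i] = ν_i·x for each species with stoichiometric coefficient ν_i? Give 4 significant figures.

x = 0.008804 M

Q₀ = 8.1839e-05 vs Keq = 2176 ⇒ Q<K, forward
Step 1:
                    B           L           C
  I             1.097       2.549     0.03856
  C           -0.7964      -2.389       1.593
  E            0.3006      0.1597       1.631
  solve Keq expr → x = 0.7964; check Q = 2176
Then remove 0.0523 M of B.
Step 2:
                    B           L           C
  I            0.2483      0.1597       1.631
  C          0.003122    0.009365   -0.006244
  E            0.2514       0.169       1.625
  solve Keq expr → x = -0.003122; check Q = 2176
Then change container volume by factor 0.8 (V_new/V_old).
Step 3:
                    B           L           C
  I            0.3142      0.2113       2.032
  C         -0.008804    -0.02641     0.01761
  E            0.3054      0.1849       2.049
  solve Keq expr → x = 0.008804; check Q = 2176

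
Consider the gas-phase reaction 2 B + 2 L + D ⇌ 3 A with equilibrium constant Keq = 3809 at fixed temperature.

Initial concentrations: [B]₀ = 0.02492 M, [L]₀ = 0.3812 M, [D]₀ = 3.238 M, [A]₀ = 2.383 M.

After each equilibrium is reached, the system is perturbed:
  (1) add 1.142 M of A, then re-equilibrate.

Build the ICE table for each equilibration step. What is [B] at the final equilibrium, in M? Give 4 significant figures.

Q₀ = 4.6312e+04 vs Keq = 3809 ⇒ Q>K, reverse
Step 1:
                  B         L         D         A
  Initial   0.02492    0.3812     3.238     2.383
  Change    0.04841   0.04841   0.02421  -0.07262
  Equil     0.07333    0.4296     3.262      2.31
  solve Keq expr → x = -0.02421; check Q = 3809
Then add 1.142 M of A.
Step 2:
                  B         L         D         A
  Initial   0.07333    0.4296     3.262     3.452
  Change    0.04423   0.04423   0.02212  -0.06635
  Equil      0.1176    0.4738     3.284     3.386
  solve Keq expr → x = -0.02212; check Q = 3809

[B]_eq = 0.1176 M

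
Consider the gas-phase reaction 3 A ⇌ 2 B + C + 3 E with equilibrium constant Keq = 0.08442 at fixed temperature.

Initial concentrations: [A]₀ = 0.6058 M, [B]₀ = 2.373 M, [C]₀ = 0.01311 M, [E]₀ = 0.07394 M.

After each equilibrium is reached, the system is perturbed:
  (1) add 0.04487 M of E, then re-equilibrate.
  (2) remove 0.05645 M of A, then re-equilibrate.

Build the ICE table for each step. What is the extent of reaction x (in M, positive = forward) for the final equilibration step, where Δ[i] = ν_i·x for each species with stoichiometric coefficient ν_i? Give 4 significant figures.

x = -0.00537 M

Q₀ = 1.3423e-04 vs Keq = 0.08442 ⇒ Q<K, forward
Step 1:
                   A          B          C          E
  Initial     0.6058      2.373    0.01311    0.07394
  Change     -0.1745     0.1163    0.05817     0.1745
  Equil       0.4313      2.489    0.07128     0.2484
  solve Keq expr → x = 0.05817; check Q = 0.08442
Then add 0.04487 M of E.
Step 2:
                   A          B          C          E
  Initial     0.4313      2.489    0.07128     0.2933
  Change     0.02177   -0.01451  -0.007256   -0.02177
  Equil       0.4531      2.475    0.06402     0.2715
  solve Keq expr → x = -0.007256; check Q = 0.08442
Then remove 0.05645 M of A.
Step 3:
                   A          B          C          E
  Initial     0.3966      2.475    0.06402     0.2715
  Change     0.01611   -0.01074   -0.00537   -0.01611
  Equil       0.4127      2.464    0.05865     0.2554
  solve Keq expr → x = -0.00537; check Q = 0.08442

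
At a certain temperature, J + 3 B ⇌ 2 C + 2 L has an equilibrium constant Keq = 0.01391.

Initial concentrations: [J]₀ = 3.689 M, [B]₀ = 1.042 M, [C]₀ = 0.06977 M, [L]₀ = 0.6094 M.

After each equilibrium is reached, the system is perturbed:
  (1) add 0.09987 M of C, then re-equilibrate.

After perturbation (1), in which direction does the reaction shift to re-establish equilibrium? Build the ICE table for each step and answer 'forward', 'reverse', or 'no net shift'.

Direction: reverse

Q₀ = 4.3314e-04 vs Keq = 0.01391 ⇒ Q<K, forward
Step 1:
                   J          B          C          L
  I            3.689      1.042    0.06977     0.6094
  C         -0.07454    -0.2236     0.1491     0.1491
  E            3.614     0.8184     0.2189     0.7585
  solve Keq expr → x = 0.07454; check Q = 0.01391
Then add 0.09987 M of C.
Step 2:
                   J          B          C          L
  I            3.614     0.8184     0.3187     0.7585
  C          0.02514    0.07541   -0.05027   -0.05027
  E             3.64     0.8938     0.2685     0.7082
  solve Keq expr → x = -0.02514; check Q = 0.01391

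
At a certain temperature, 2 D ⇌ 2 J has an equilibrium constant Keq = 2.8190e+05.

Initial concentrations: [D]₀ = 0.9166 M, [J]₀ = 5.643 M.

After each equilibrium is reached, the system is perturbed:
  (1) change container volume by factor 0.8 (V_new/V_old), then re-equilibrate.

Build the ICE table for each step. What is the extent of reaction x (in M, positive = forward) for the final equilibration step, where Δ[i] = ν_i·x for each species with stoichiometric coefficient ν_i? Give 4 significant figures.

Q₀ = 37.9 vs Keq = 2.8190e+05 ⇒ Q<K, forward
Step 1:
                    D           J
  init         0.9166       5.643
  Δ           -0.9043      0.9043
  eq          0.01233       6.547
  solve Keq expr → x = 0.4521; check Q = 2.8190e+05
Then change container volume by factor 0.8 (V_new/V_old).
Step 2:
                    D           J
  init        0.01541       8.184
  Δ                 0           0
  eq          0.01541       8.184
  solve Keq expr → x = 0; check Q = 2.8190e+05

x = 0 M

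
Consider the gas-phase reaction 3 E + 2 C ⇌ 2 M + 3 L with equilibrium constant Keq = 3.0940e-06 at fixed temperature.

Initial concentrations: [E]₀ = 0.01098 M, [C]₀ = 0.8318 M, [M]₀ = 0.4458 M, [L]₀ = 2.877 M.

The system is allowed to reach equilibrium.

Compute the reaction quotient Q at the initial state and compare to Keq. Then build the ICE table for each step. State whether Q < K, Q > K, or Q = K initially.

Q₀ = 5.1672e+06 vs Keq = 3.0940e-06 ⇒ Q>K, reverse
Step 1:
                   E          C          M          L
  I          0.01098     0.8318     0.4458      2.877
  C           0.6681     0.4454    -0.4454    -0.6681
  E           0.6791      1.277 3.8298e-04      2.209
  solve Keq expr → x = -0.2227; check Q = 3.0940e-06

Q₀ = 5.1672e+06; Q > K (proceeds reverse)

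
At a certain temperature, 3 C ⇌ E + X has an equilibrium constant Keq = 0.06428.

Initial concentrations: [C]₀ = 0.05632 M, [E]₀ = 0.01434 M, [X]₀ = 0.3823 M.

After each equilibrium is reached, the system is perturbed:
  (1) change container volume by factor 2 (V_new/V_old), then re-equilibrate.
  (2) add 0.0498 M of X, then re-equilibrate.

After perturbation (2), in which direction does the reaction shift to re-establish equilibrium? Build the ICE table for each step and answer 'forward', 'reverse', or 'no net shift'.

Q₀ = 30.69 vs Keq = 0.06428 ⇒ Q>K, reverse
Step 1:
                  C         E         X
  Initial   0.05632   0.01434    0.3823
  Change    0.04251  -0.01417  -0.01417
  Equil     0.09883 1.6858e-04    0.3681
  solve Keq expr → x = -0.01417; check Q = 0.06428
Then change container volume by factor 2 (V_new/V_old).
Step 2:
                  C         E         X
  Initial   0.04942 8.4289e-05    0.1841
  Change  1.2544e-04 -4.1813e-05 -4.1813e-05
  Equil     0.04954 4.2476e-05     0.184
  solve Keq expr → x = -4.1813e-05; check Q = 0.06428
Then add 0.0498 M of X.
Step 3:
                  C         E         X
  Initial   0.04954 4.2476e-05    0.2338
  Change  2.6972e-05 -8.9907e-06 -8.9907e-06
  Equil     0.04957 3.3485e-05    0.2338
  solve Keq expr → x = -8.9907e-06; check Q = 0.06428

Direction: reverse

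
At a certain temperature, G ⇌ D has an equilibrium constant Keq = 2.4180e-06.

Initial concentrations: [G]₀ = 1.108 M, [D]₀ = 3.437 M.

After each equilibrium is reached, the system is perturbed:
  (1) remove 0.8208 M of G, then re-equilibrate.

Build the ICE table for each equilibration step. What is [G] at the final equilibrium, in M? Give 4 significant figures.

Q₀ = 3.102 vs Keq = 2.4180e-06 ⇒ Q>K, reverse
Step 1:
                  G         D
  Initial     1.108     3.437
  Change      3.437    -3.437
  Equil       4.545 1.0990e-05
  solve Keq expr → x = -3.437; check Q = 2.4180e-06
Then remove 0.8208 M of G.
Step 2:
                  G         D
  Initial     3.724 1.0990e-05
  Change  1.9847e-06 -1.9847e-06
  Equil       3.724 9.0051e-06
  solve Keq expr → x = -1.9847e-06; check Q = 2.4180e-06

[G]_eq = 3.724 M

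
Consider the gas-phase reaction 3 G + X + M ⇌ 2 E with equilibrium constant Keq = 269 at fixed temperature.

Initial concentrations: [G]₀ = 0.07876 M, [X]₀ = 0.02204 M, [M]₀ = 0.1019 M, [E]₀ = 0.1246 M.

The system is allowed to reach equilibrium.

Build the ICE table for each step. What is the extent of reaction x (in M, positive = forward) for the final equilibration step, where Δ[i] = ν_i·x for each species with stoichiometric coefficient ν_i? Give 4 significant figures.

x = -0.02466 M

Q₀ = 1.4149e+04 vs Keq = 269 ⇒ Q>K, reverse
Step 1:
                  G         X         M         E
  Initial   0.07876   0.02204    0.1019    0.1246
  Change    0.07399   0.02466   0.02466  -0.04932
  Equil      0.1527    0.0467    0.1266   0.07528
  solve Keq expr → x = -0.02466; check Q = 269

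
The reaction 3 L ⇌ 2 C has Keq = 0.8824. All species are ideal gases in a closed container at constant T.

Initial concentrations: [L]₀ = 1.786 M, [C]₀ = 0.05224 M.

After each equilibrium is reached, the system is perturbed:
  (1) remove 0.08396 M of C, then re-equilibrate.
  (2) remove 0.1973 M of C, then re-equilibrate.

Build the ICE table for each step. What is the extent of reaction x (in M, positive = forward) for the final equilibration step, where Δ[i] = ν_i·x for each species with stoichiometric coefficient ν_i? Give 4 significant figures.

x = 0.03528 M

Q₀ = 4.7903e-04 vs Keq = 0.8824 ⇒ Q<K, forward
Step 1:
                  L         C
  I           1.786   0.05224
  C         -0.9667    0.6444
  E          0.8193    0.6967
  solve Keq expr → x = 0.3222; check Q = 0.8824
Then remove 0.08396 M of C.
Step 2:
                  L         C
  I          0.8193    0.6127
  C        -0.04362   0.02908
  E          0.7757    0.6418
  solve Keq expr → x = 0.01454; check Q = 0.8824
Then remove 0.1973 M of C.
Step 3:
                  L         C
  I          0.7757    0.4445
  C         -0.1058   0.07055
  E          0.6699     0.515
  solve Keq expr → x = 0.03528; check Q = 0.8824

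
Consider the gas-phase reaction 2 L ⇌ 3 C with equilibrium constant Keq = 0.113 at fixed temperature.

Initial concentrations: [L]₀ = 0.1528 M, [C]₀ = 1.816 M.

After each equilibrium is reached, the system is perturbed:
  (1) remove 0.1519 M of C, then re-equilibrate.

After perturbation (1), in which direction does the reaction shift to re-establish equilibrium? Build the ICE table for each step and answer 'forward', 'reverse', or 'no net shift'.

Direction: forward

Q₀ = 256.5 vs Keq = 0.113 ⇒ Q>K, reverse
Step 1:
                   L          C
  Initial     0.1528      1.816
  Change      0.8811     -1.322
  Equil        1.034     0.4943
  solve Keq expr → x = -0.4406; check Q = 0.113
Then remove 0.1519 M of C.
Step 2:
                   L          C
  Initial      1.034     0.3424
  Change    -0.08332      0.125
  Equil       0.9506     0.4674
  solve Keq expr → x = 0.04166; check Q = 0.113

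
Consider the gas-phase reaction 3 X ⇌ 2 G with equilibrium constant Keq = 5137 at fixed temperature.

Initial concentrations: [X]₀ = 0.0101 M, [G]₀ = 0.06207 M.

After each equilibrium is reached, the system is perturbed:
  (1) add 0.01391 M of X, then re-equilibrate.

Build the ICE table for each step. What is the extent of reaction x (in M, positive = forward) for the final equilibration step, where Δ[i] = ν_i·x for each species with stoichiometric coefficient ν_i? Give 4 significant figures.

x = 0.00436 M

Q₀ = 3739 vs Keq = 5137 ⇒ Q<K, forward
Step 1:
                   X          G
  Initial     0.0101    0.06207
  Change  -9.5258e-04 6.3505e-04
  Equil     0.009147    0.06271
  solve Keq expr → x = 3.1753e-04; check Q = 5137
Then add 0.01391 M of X.
Step 2:
                   X          G
  Initial    0.02306    0.06271
  Change    -0.01308    0.00872
  Equil     0.009977    0.07143
  solve Keq expr → x = 0.00436; check Q = 5137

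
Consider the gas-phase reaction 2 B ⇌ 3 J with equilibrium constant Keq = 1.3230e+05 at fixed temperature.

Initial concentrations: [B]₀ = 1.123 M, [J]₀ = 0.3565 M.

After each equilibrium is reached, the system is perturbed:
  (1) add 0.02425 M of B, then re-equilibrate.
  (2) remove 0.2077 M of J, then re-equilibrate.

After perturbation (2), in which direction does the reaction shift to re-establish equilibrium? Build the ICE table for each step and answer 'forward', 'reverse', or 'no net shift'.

Direction: forward

Q₀ = 0.03593 vs Keq = 1.3230e+05 ⇒ Q<K, forward
Step 1:
                    B           J
  Initial       1.123      0.3565
  Change       -1.115       1.673
  Equil      0.007946       2.029
  solve Keq expr → x = 0.5575; check Q = 1.3230e+05
Then add 0.02425 M of B.
Step 2:
                    B           J
  Initial      0.0322       2.029
  Change     -0.02404     0.03606
  Equil      0.008159       2.065
  solve Keq expr → x = 0.01202; check Q = 1.3230e+05
Then remove 0.2077 M of J.
Step 3:
                    B           J
  Initial    0.008159       1.857
  Change    -0.001189    0.001784
  Equil       0.00697       1.859
  solve Keq expr → x = 5.9469e-04; check Q = 1.3230e+05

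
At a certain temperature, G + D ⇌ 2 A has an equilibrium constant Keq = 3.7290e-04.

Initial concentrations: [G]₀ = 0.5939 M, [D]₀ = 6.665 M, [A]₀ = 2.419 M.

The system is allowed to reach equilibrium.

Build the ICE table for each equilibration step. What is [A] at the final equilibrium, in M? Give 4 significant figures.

[A]_eq = 0.07188 M

Q₀ = 1.478 vs Keq = 3.7290e-04 ⇒ Q>K, reverse
Step 1:
                  G         D         A
  Initial    0.5939     6.665     2.419
  Change      1.174     1.174    -2.347
  Equil       1.767     7.839   0.07188
  solve Keq expr → x = -1.174; check Q = 3.7290e-04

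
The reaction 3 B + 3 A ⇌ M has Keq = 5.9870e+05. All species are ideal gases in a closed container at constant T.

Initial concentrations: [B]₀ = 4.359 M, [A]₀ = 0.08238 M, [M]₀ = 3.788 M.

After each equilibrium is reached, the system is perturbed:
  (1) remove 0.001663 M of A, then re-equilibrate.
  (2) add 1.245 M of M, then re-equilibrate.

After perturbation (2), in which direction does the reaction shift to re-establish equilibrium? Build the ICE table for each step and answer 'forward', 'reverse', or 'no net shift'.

Q₀ = 81.81 vs Keq = 5.9870e+05 ⇒ Q<K, forward
Step 1:
                   B          A          M
  Initial      4.359    0.08238      3.788
  Change    -0.07805   -0.07805    0.02602
  Equil        4.281    0.00433      3.814
  solve Keq expr → x = 0.02602; check Q = 5.9870e+05
Then remove 0.001663 M of A.
Step 2:
                   B          A          M
  Initial      4.281   0.002667      3.814
  Change    0.001661   0.001661 -5.5370e-04
  Equil        4.283   0.004328      3.813
  solve Keq expr → x = -5.5370e-04; check Q = 5.9870e+05
Then add 1.245 M of M.
Step 3:
                   B          A          M
  Initial      4.283   0.004328      5.058
  Change  4.2692e-04 4.2692e-04 -1.4231e-04
  Equil        4.283   0.004755      5.058
  solve Keq expr → x = -1.4231e-04; check Q = 5.9870e+05

Direction: reverse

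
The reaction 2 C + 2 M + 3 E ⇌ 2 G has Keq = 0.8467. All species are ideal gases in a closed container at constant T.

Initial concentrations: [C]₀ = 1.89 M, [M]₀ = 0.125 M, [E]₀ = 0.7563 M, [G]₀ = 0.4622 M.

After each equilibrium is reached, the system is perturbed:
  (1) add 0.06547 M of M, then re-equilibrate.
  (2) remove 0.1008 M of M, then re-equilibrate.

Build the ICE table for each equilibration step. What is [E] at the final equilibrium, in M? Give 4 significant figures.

Q₀ = 8.848 vs Keq = 0.8467 ⇒ Q>K, reverse
Step 1:
                  C         M         E         G
  Initial      1.89     0.125    0.7563    0.4622
  Change     0.1018    0.1018    0.1528   -0.1018
  Equil       1.992    0.2268    0.9091    0.3604
  solve Keq expr → x = -0.05092; check Q = 0.8467
Then add 0.06547 M of M.
Step 2:
                  C         M         E         G
  Initial     1.992    0.2923    0.9091    0.3604
  Change   -0.02725  -0.02725  -0.04088   0.02725
  Equil       1.965    0.2651    0.8682    0.3876
  solve Keq expr → x = 0.01363; check Q = 0.8467
Then remove 0.1008 M of M.
Step 3:
                  C         M         E         G
  Initial     1.965    0.1643    0.8682    0.3876
  Change    0.04293   0.04293   0.06439  -0.04293
  Equil       2.008    0.2072    0.9326    0.3447
  solve Keq expr → x = -0.02146; check Q = 0.8467

[E]_eq = 0.9326 M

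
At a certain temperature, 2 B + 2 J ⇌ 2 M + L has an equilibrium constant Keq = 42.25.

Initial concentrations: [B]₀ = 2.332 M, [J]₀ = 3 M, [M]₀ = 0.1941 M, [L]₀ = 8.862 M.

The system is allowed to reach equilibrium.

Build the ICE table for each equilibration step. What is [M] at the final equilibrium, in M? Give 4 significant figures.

[M]_eq = 1.859 M

Q₀ = 0.006822 vs Keq = 42.25 ⇒ Q<K, forward
Step 1:
                    B           J           M           L
  I             2.332           3      0.1941       8.862
  C            -1.665      -1.665       1.665      0.8325
  E             0.667       1.335       1.859       9.694
  solve Keq expr → x = 0.8325; check Q = 42.25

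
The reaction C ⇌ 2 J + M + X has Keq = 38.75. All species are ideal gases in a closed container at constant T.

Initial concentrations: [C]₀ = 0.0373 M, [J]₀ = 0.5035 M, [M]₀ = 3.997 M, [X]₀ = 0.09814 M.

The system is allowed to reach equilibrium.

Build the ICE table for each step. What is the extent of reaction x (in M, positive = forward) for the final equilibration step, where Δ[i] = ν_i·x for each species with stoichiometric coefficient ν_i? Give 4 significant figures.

x = 0.03288 M

Q₀ = 2.666 vs Keq = 38.75 ⇒ Q<K, forward
Step 1:
                    C           J           M           X
  Initial      0.0373      0.5035       3.997     0.09814
  Change     -0.03288     0.06577     0.03288     0.03288
  Equil      0.004416      0.5693        4.03       0.131
  solve Keq expr → x = 0.03288; check Q = 38.75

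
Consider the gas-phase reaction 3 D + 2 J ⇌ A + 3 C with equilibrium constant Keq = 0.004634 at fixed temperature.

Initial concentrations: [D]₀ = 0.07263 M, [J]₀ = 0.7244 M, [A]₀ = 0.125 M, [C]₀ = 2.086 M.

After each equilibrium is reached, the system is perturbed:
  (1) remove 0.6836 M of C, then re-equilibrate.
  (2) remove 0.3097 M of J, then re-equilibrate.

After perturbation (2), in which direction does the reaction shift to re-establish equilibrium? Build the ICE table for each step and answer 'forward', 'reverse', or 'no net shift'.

Q₀ = 5643 vs Keq = 0.004634 ⇒ Q>K, reverse
Step 1:
                   D          J          A          C
  init       0.07263     0.7244      0.125      2.086
  Δ           0.3748     0.2498    -0.1249    -0.3748
  eq          0.4474     0.9742 7.8602e-05      1.711
  solve Keq expr → x = -0.1249; check Q = 0.004634
Then remove 0.6836 M of C.
Step 2:
                   D          J          A          C
  init        0.4474     0.9742 7.8602e-05      1.028
  Δ       -8.4299e-04 -5.6199e-04 2.8100e-04 8.4299e-04
  eq          0.4466     0.9737 3.5960e-04      1.028
  solve Keq expr → x = 2.8100e-04; check Q = 0.004634
Then remove 0.3097 M of J.
Step 3:
                   D          J          A          C
  init        0.4466      0.664 3.5960e-04      1.028
  Δ       5.7376e-04 3.8251e-04 -1.9125e-04 -5.7376e-04
  eq          0.4471     0.6644 1.6834e-04      1.028
  solve Keq expr → x = -1.9125e-04; check Q = 0.004634

Direction: reverse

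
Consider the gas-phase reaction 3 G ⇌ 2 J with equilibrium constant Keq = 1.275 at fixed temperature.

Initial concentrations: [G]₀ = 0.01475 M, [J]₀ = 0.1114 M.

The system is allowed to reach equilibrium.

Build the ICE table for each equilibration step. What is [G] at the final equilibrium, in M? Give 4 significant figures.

[G]_eq = 0.1154 M

Q₀ = 3867 vs Keq = 1.275 ⇒ Q>K, reverse
Step 1:
                  G         J
  Initial   0.01475    0.1114
  Change     0.1007  -0.06712
  Equil      0.1154   0.04428
  solve Keq expr → x = -0.03356; check Q = 1.275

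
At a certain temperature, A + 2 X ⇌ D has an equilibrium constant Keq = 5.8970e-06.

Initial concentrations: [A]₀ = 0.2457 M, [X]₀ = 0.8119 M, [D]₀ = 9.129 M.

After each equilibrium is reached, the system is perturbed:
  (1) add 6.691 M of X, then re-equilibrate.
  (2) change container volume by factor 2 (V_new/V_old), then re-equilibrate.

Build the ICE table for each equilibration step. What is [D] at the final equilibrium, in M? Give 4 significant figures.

Q₀ = 56.37 vs Keq = 5.8970e-06 ⇒ Q>K, reverse
Step 1:
                   A          X          D
  Initial     0.2457     0.8119      9.129
  Change       9.109      18.22     -9.109
  Equil        9.355      19.03    0.01998
  solve Keq expr → x = -9.109; check Q = 5.8970e-06
Then add 6.691 M of X.
Step 2:
                   A          X          D
  Initial      9.355      25.72    0.01998
  Change    -0.01636   -0.03272    0.01636
  Equil        9.338      25.69    0.03634
  solve Keq expr → x = 0.01636; check Q = 5.8970e-06
Then change container volume by factor 2 (V_new/V_old).
Step 3:
                   A          X          D
  Initial      4.669      12.84    0.01817
  Change     0.01359    0.02719   -0.01359
  Equil        4.683      12.87   0.004575
  solve Keq expr → x = -0.01359; check Q = 5.8970e-06

[D]_eq = 0.004575 M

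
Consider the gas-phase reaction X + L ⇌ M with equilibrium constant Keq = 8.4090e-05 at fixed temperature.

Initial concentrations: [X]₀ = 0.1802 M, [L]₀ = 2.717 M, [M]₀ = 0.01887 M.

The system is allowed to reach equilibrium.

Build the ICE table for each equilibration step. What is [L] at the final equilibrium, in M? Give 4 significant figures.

[L]_eq = 2.736 M

Q₀ = 0.03854 vs Keq = 8.4090e-05 ⇒ Q>K, reverse
Step 1:
                   X          L          M
  Initial     0.1802      2.717    0.01887
  Change     0.01882    0.01882   -0.01882
  Equil        0.199      2.736 4.5787e-05
  solve Keq expr → x = -0.01882; check Q = 8.4090e-05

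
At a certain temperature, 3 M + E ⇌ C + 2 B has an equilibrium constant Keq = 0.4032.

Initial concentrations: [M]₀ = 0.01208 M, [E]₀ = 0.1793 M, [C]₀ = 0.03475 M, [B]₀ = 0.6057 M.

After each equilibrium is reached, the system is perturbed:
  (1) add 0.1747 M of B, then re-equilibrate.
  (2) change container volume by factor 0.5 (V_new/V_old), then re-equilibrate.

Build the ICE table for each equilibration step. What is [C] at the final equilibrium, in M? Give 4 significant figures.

Q₀ = 4.0336e+04 vs Keq = 0.4032 ⇒ Q>K, reverse
Step 1:
                   M          E          C          B
  Initial    0.01208     0.1793    0.03475     0.6057
  Change      0.1029     0.0343    -0.0343   -0.06859
  Equil        0.115     0.2136 4.5366e-04     0.5371
  solve Keq expr → x = -0.0343; check Q = 0.4032
Then add 0.1747 M of B.
Step 2:
                   M          E          C          B
  Initial      0.115     0.2136 4.5366e-04     0.7118
  Change  5.7289e-04 1.9096e-04 -1.9096e-04 -3.8193e-04
  Equil       0.1155     0.2138 2.6270e-04     0.7114
  solve Keq expr → x = -1.9096e-04; check Q = 0.4032
Then change container volume by factor 0.5 (V_new/V_old).
Step 3:
                   M          E          C          B
  Initial     0.2311     0.4276 5.2540e-04      1.423
  Change   -0.001507 -5.0232e-04 5.0232e-04   0.001005
  Equil       0.2296     0.4271   0.001028      1.424
  solve Keq expr → x = 5.0232e-04; check Q = 0.4032

[C]_eq = 0.001028 M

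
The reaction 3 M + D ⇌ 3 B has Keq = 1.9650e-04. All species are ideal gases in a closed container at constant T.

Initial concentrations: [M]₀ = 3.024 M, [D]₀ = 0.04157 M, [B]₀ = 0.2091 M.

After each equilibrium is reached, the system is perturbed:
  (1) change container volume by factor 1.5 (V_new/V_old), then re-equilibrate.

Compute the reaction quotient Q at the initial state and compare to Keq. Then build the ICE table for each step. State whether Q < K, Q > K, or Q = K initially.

Q₀ = 0.007953; Q > K (proceeds reverse)

Q₀ = 0.007953 vs Keq = 1.9650e-04 ⇒ Q>K, reverse
Step 1:
                    M           D           B
  init          3.024     0.04157      0.2091
  Δ            0.1287     0.04289     -0.1287
  eq            3.153     0.08446     0.08042
  solve Keq expr → x = -0.04289; check Q = 1.9650e-04
Then change container volume by factor 1.5 (V_new/V_old).
Step 2:
                    M           D           B
  init          2.102     0.05631     0.05361
  Δ          0.006085    0.002028   -0.006085
  eq            2.108     0.05834     0.04753
  solve Keq expr → x = -0.002028; check Q = 1.9650e-04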